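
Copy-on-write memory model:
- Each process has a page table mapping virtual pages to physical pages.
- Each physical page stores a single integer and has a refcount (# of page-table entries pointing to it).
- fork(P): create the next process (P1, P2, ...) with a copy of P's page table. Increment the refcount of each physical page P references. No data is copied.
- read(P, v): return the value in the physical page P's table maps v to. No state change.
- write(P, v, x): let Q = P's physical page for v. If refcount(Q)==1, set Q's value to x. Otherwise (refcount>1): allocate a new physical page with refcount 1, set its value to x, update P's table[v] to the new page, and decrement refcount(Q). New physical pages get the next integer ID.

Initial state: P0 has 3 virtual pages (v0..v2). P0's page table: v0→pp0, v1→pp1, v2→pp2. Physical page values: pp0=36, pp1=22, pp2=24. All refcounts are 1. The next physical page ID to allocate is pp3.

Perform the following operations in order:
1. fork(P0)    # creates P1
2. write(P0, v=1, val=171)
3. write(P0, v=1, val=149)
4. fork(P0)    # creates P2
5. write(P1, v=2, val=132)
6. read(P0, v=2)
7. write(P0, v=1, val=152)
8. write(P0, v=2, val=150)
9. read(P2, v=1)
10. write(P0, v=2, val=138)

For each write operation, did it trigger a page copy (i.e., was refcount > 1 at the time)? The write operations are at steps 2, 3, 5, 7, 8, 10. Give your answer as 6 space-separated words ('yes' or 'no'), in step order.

Op 1: fork(P0) -> P1. 3 ppages; refcounts: pp0:2 pp1:2 pp2:2
Op 2: write(P0, v1, 171). refcount(pp1)=2>1 -> COPY to pp3. 4 ppages; refcounts: pp0:2 pp1:1 pp2:2 pp3:1
Op 3: write(P0, v1, 149). refcount(pp3)=1 -> write in place. 4 ppages; refcounts: pp0:2 pp1:1 pp2:2 pp3:1
Op 4: fork(P0) -> P2. 4 ppages; refcounts: pp0:3 pp1:1 pp2:3 pp3:2
Op 5: write(P1, v2, 132). refcount(pp2)=3>1 -> COPY to pp4. 5 ppages; refcounts: pp0:3 pp1:1 pp2:2 pp3:2 pp4:1
Op 6: read(P0, v2) -> 24. No state change.
Op 7: write(P0, v1, 152). refcount(pp3)=2>1 -> COPY to pp5. 6 ppages; refcounts: pp0:3 pp1:1 pp2:2 pp3:1 pp4:1 pp5:1
Op 8: write(P0, v2, 150). refcount(pp2)=2>1 -> COPY to pp6. 7 ppages; refcounts: pp0:3 pp1:1 pp2:1 pp3:1 pp4:1 pp5:1 pp6:1
Op 9: read(P2, v1) -> 149. No state change.
Op 10: write(P0, v2, 138). refcount(pp6)=1 -> write in place. 7 ppages; refcounts: pp0:3 pp1:1 pp2:1 pp3:1 pp4:1 pp5:1 pp6:1

yes no yes yes yes no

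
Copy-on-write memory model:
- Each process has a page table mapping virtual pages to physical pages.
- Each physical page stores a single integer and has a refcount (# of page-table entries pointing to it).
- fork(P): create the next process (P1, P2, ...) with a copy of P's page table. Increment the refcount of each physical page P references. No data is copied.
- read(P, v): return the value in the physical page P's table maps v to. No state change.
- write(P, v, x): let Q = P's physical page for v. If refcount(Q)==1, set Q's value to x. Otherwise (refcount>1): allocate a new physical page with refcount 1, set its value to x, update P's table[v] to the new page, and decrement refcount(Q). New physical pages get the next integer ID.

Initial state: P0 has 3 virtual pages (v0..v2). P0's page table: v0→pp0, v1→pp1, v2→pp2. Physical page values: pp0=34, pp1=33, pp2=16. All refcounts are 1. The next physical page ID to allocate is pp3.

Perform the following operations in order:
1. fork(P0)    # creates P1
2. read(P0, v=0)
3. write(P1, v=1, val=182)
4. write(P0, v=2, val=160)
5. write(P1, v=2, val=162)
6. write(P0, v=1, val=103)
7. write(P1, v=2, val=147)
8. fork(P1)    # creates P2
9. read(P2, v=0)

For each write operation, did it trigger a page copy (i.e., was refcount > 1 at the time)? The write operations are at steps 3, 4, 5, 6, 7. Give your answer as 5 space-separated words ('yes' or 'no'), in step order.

Op 1: fork(P0) -> P1. 3 ppages; refcounts: pp0:2 pp1:2 pp2:2
Op 2: read(P0, v0) -> 34. No state change.
Op 3: write(P1, v1, 182). refcount(pp1)=2>1 -> COPY to pp3. 4 ppages; refcounts: pp0:2 pp1:1 pp2:2 pp3:1
Op 4: write(P0, v2, 160). refcount(pp2)=2>1 -> COPY to pp4. 5 ppages; refcounts: pp0:2 pp1:1 pp2:1 pp3:1 pp4:1
Op 5: write(P1, v2, 162). refcount(pp2)=1 -> write in place. 5 ppages; refcounts: pp0:2 pp1:1 pp2:1 pp3:1 pp4:1
Op 6: write(P0, v1, 103). refcount(pp1)=1 -> write in place. 5 ppages; refcounts: pp0:2 pp1:1 pp2:1 pp3:1 pp4:1
Op 7: write(P1, v2, 147). refcount(pp2)=1 -> write in place. 5 ppages; refcounts: pp0:2 pp1:1 pp2:1 pp3:1 pp4:1
Op 8: fork(P1) -> P2. 5 ppages; refcounts: pp0:3 pp1:1 pp2:2 pp3:2 pp4:1
Op 9: read(P2, v0) -> 34. No state change.

yes yes no no no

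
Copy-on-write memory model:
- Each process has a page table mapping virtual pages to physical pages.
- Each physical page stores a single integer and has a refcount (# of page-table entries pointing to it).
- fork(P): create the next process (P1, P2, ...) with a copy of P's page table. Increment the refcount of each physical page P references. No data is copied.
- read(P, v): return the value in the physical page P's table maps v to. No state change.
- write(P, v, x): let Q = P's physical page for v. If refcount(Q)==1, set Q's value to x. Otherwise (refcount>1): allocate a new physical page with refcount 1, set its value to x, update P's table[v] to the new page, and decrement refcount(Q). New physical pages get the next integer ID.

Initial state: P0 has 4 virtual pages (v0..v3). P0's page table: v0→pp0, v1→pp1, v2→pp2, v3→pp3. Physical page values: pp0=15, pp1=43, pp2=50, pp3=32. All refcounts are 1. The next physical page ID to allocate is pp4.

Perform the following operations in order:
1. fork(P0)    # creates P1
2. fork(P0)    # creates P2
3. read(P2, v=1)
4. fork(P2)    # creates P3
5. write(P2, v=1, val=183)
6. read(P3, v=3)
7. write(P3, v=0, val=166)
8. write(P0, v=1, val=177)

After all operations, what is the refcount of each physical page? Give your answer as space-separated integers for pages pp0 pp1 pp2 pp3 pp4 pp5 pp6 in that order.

Op 1: fork(P0) -> P1. 4 ppages; refcounts: pp0:2 pp1:2 pp2:2 pp3:2
Op 2: fork(P0) -> P2. 4 ppages; refcounts: pp0:3 pp1:3 pp2:3 pp3:3
Op 3: read(P2, v1) -> 43. No state change.
Op 4: fork(P2) -> P3. 4 ppages; refcounts: pp0:4 pp1:4 pp2:4 pp3:4
Op 5: write(P2, v1, 183). refcount(pp1)=4>1 -> COPY to pp4. 5 ppages; refcounts: pp0:4 pp1:3 pp2:4 pp3:4 pp4:1
Op 6: read(P3, v3) -> 32. No state change.
Op 7: write(P3, v0, 166). refcount(pp0)=4>1 -> COPY to pp5. 6 ppages; refcounts: pp0:3 pp1:3 pp2:4 pp3:4 pp4:1 pp5:1
Op 8: write(P0, v1, 177). refcount(pp1)=3>1 -> COPY to pp6. 7 ppages; refcounts: pp0:3 pp1:2 pp2:4 pp3:4 pp4:1 pp5:1 pp6:1

Answer: 3 2 4 4 1 1 1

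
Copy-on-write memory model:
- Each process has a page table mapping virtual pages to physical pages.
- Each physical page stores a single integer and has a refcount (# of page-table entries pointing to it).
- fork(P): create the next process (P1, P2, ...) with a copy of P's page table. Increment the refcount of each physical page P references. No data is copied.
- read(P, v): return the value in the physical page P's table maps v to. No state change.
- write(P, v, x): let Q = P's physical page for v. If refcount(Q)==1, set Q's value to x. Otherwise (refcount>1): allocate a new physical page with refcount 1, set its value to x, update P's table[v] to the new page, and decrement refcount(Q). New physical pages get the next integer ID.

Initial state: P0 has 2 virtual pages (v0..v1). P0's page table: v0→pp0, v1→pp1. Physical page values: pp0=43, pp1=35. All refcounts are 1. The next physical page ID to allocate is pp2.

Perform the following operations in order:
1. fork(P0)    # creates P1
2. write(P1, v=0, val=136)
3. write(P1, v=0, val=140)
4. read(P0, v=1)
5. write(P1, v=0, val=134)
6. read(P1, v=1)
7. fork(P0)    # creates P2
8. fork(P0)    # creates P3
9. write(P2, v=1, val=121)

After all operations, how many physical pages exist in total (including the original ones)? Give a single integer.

Answer: 4

Derivation:
Op 1: fork(P0) -> P1. 2 ppages; refcounts: pp0:2 pp1:2
Op 2: write(P1, v0, 136). refcount(pp0)=2>1 -> COPY to pp2. 3 ppages; refcounts: pp0:1 pp1:2 pp2:1
Op 3: write(P1, v0, 140). refcount(pp2)=1 -> write in place. 3 ppages; refcounts: pp0:1 pp1:2 pp2:1
Op 4: read(P0, v1) -> 35. No state change.
Op 5: write(P1, v0, 134). refcount(pp2)=1 -> write in place. 3 ppages; refcounts: pp0:1 pp1:2 pp2:1
Op 6: read(P1, v1) -> 35. No state change.
Op 7: fork(P0) -> P2. 3 ppages; refcounts: pp0:2 pp1:3 pp2:1
Op 8: fork(P0) -> P3. 3 ppages; refcounts: pp0:3 pp1:4 pp2:1
Op 9: write(P2, v1, 121). refcount(pp1)=4>1 -> COPY to pp3. 4 ppages; refcounts: pp0:3 pp1:3 pp2:1 pp3:1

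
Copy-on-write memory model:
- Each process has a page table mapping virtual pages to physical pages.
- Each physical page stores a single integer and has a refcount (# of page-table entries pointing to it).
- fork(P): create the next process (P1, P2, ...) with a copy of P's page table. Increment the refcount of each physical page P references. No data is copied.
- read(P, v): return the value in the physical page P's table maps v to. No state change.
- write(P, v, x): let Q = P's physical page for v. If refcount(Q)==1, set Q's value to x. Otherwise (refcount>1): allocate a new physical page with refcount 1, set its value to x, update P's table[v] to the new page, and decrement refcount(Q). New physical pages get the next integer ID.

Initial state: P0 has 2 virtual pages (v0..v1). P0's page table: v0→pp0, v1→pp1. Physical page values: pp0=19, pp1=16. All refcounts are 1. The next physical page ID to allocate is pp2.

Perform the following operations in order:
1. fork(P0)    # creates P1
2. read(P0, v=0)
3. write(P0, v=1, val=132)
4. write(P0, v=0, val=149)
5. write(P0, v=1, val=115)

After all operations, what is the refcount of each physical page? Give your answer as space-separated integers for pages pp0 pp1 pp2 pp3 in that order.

Answer: 1 1 1 1

Derivation:
Op 1: fork(P0) -> P1. 2 ppages; refcounts: pp0:2 pp1:2
Op 2: read(P0, v0) -> 19. No state change.
Op 3: write(P0, v1, 132). refcount(pp1)=2>1 -> COPY to pp2. 3 ppages; refcounts: pp0:2 pp1:1 pp2:1
Op 4: write(P0, v0, 149). refcount(pp0)=2>1 -> COPY to pp3. 4 ppages; refcounts: pp0:1 pp1:1 pp2:1 pp3:1
Op 5: write(P0, v1, 115). refcount(pp2)=1 -> write in place. 4 ppages; refcounts: pp0:1 pp1:1 pp2:1 pp3:1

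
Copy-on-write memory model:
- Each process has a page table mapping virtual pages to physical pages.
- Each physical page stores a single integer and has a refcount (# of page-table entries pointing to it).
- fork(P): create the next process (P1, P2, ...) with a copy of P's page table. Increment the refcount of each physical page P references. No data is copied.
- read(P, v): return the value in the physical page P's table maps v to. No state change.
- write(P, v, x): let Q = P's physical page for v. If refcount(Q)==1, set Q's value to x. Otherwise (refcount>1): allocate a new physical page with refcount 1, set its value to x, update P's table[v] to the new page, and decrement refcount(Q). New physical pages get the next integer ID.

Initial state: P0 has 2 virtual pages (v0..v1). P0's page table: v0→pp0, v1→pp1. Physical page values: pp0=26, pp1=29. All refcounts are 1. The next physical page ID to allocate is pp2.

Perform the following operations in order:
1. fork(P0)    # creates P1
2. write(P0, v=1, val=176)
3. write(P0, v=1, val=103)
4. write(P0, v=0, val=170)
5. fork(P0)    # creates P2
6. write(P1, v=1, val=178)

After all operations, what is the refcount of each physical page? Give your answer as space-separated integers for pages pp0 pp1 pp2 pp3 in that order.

Answer: 1 1 2 2

Derivation:
Op 1: fork(P0) -> P1. 2 ppages; refcounts: pp0:2 pp1:2
Op 2: write(P0, v1, 176). refcount(pp1)=2>1 -> COPY to pp2. 3 ppages; refcounts: pp0:2 pp1:1 pp2:1
Op 3: write(P0, v1, 103). refcount(pp2)=1 -> write in place. 3 ppages; refcounts: pp0:2 pp1:1 pp2:1
Op 4: write(P0, v0, 170). refcount(pp0)=2>1 -> COPY to pp3. 4 ppages; refcounts: pp0:1 pp1:1 pp2:1 pp3:1
Op 5: fork(P0) -> P2. 4 ppages; refcounts: pp0:1 pp1:1 pp2:2 pp3:2
Op 6: write(P1, v1, 178). refcount(pp1)=1 -> write in place. 4 ppages; refcounts: pp0:1 pp1:1 pp2:2 pp3:2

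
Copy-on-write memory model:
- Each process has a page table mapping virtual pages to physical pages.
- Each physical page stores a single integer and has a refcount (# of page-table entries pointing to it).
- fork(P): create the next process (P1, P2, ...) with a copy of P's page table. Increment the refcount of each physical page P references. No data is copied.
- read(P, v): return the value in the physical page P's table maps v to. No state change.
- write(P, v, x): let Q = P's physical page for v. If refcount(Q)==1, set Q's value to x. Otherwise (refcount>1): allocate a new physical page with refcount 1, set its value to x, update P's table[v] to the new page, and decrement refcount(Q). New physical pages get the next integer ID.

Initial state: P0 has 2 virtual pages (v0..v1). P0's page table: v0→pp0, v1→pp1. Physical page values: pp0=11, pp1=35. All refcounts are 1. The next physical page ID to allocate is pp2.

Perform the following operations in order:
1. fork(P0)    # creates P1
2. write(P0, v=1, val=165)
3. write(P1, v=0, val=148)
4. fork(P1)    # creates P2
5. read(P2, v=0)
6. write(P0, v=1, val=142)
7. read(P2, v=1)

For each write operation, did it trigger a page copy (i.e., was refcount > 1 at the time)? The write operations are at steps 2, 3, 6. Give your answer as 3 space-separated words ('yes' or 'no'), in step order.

Op 1: fork(P0) -> P1. 2 ppages; refcounts: pp0:2 pp1:2
Op 2: write(P0, v1, 165). refcount(pp1)=2>1 -> COPY to pp2. 3 ppages; refcounts: pp0:2 pp1:1 pp2:1
Op 3: write(P1, v0, 148). refcount(pp0)=2>1 -> COPY to pp3. 4 ppages; refcounts: pp0:1 pp1:1 pp2:1 pp3:1
Op 4: fork(P1) -> P2. 4 ppages; refcounts: pp0:1 pp1:2 pp2:1 pp3:2
Op 5: read(P2, v0) -> 148. No state change.
Op 6: write(P0, v1, 142). refcount(pp2)=1 -> write in place. 4 ppages; refcounts: pp0:1 pp1:2 pp2:1 pp3:2
Op 7: read(P2, v1) -> 35. No state change.

yes yes no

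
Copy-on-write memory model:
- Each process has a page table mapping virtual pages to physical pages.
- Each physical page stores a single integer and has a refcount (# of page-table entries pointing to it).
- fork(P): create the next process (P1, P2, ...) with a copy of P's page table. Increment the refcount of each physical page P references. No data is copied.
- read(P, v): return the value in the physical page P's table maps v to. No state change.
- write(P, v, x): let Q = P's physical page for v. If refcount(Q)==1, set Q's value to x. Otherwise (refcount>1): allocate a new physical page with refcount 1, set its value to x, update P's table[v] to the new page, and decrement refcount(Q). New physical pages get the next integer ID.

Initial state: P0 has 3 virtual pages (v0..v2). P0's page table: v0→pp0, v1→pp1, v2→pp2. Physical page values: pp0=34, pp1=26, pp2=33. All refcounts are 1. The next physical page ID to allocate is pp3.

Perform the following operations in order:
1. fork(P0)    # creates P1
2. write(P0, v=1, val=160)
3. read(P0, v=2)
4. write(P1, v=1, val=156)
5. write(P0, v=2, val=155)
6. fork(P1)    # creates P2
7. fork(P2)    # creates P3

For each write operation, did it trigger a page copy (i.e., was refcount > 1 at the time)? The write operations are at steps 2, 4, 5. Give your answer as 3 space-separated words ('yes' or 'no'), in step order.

Op 1: fork(P0) -> P1. 3 ppages; refcounts: pp0:2 pp1:2 pp2:2
Op 2: write(P0, v1, 160). refcount(pp1)=2>1 -> COPY to pp3. 4 ppages; refcounts: pp0:2 pp1:1 pp2:2 pp3:1
Op 3: read(P0, v2) -> 33. No state change.
Op 4: write(P1, v1, 156). refcount(pp1)=1 -> write in place. 4 ppages; refcounts: pp0:2 pp1:1 pp2:2 pp3:1
Op 5: write(P0, v2, 155). refcount(pp2)=2>1 -> COPY to pp4. 5 ppages; refcounts: pp0:2 pp1:1 pp2:1 pp3:1 pp4:1
Op 6: fork(P1) -> P2. 5 ppages; refcounts: pp0:3 pp1:2 pp2:2 pp3:1 pp4:1
Op 7: fork(P2) -> P3. 5 ppages; refcounts: pp0:4 pp1:3 pp2:3 pp3:1 pp4:1

yes no yes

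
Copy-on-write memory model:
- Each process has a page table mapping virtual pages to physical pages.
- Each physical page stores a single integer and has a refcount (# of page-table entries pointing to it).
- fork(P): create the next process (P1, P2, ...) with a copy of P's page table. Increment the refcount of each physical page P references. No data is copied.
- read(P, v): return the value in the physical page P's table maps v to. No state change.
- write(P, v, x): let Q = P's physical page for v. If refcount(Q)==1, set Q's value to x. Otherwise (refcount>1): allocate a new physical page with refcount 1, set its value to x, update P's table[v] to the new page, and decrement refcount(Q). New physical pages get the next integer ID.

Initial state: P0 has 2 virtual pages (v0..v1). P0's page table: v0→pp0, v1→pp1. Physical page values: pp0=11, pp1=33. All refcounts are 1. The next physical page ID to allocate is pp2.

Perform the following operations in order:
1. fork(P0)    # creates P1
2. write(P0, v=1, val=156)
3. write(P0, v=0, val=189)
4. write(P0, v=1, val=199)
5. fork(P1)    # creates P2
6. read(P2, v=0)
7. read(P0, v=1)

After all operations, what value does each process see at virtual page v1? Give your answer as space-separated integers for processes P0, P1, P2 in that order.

Op 1: fork(P0) -> P1. 2 ppages; refcounts: pp0:2 pp1:2
Op 2: write(P0, v1, 156). refcount(pp1)=2>1 -> COPY to pp2. 3 ppages; refcounts: pp0:2 pp1:1 pp2:1
Op 3: write(P0, v0, 189). refcount(pp0)=2>1 -> COPY to pp3. 4 ppages; refcounts: pp0:1 pp1:1 pp2:1 pp3:1
Op 4: write(P0, v1, 199). refcount(pp2)=1 -> write in place. 4 ppages; refcounts: pp0:1 pp1:1 pp2:1 pp3:1
Op 5: fork(P1) -> P2. 4 ppages; refcounts: pp0:2 pp1:2 pp2:1 pp3:1
Op 6: read(P2, v0) -> 11. No state change.
Op 7: read(P0, v1) -> 199. No state change.
P0: v1 -> pp2 = 199
P1: v1 -> pp1 = 33
P2: v1 -> pp1 = 33

Answer: 199 33 33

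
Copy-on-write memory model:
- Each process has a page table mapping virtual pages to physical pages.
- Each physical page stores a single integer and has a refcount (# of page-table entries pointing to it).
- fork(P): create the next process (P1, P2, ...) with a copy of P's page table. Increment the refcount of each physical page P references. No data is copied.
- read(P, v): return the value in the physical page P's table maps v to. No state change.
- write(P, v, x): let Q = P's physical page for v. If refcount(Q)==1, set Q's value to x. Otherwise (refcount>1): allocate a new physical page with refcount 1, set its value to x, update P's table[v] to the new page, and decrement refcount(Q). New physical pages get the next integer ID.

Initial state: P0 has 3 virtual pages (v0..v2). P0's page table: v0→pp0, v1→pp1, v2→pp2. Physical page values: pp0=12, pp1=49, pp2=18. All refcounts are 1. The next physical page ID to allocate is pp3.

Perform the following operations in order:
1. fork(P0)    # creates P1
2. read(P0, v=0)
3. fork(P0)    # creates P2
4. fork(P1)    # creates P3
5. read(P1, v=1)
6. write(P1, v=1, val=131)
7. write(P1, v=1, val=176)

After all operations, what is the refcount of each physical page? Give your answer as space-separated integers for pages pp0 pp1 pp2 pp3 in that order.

Answer: 4 3 4 1

Derivation:
Op 1: fork(P0) -> P1. 3 ppages; refcounts: pp0:2 pp1:2 pp2:2
Op 2: read(P0, v0) -> 12. No state change.
Op 3: fork(P0) -> P2. 3 ppages; refcounts: pp0:3 pp1:3 pp2:3
Op 4: fork(P1) -> P3. 3 ppages; refcounts: pp0:4 pp1:4 pp2:4
Op 5: read(P1, v1) -> 49. No state change.
Op 6: write(P1, v1, 131). refcount(pp1)=4>1 -> COPY to pp3. 4 ppages; refcounts: pp0:4 pp1:3 pp2:4 pp3:1
Op 7: write(P1, v1, 176). refcount(pp3)=1 -> write in place. 4 ppages; refcounts: pp0:4 pp1:3 pp2:4 pp3:1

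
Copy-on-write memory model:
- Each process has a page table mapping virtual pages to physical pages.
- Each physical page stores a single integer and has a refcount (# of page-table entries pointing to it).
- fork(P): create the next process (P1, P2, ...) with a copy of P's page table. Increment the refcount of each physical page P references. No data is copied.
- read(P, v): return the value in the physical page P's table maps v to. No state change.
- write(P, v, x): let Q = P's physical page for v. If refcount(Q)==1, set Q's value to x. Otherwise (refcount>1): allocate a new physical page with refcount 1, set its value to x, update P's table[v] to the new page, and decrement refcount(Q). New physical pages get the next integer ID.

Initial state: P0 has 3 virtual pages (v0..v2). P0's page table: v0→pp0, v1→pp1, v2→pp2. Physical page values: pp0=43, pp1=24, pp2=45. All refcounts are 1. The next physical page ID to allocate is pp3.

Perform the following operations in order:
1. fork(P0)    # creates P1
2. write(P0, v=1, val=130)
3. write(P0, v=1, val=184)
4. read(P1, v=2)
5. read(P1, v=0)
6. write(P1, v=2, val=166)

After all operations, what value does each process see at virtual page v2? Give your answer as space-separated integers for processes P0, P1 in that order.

Answer: 45 166

Derivation:
Op 1: fork(P0) -> P1. 3 ppages; refcounts: pp0:2 pp1:2 pp2:2
Op 2: write(P0, v1, 130). refcount(pp1)=2>1 -> COPY to pp3. 4 ppages; refcounts: pp0:2 pp1:1 pp2:2 pp3:1
Op 3: write(P0, v1, 184). refcount(pp3)=1 -> write in place. 4 ppages; refcounts: pp0:2 pp1:1 pp2:2 pp3:1
Op 4: read(P1, v2) -> 45. No state change.
Op 5: read(P1, v0) -> 43. No state change.
Op 6: write(P1, v2, 166). refcount(pp2)=2>1 -> COPY to pp4. 5 ppages; refcounts: pp0:2 pp1:1 pp2:1 pp3:1 pp4:1
P0: v2 -> pp2 = 45
P1: v2 -> pp4 = 166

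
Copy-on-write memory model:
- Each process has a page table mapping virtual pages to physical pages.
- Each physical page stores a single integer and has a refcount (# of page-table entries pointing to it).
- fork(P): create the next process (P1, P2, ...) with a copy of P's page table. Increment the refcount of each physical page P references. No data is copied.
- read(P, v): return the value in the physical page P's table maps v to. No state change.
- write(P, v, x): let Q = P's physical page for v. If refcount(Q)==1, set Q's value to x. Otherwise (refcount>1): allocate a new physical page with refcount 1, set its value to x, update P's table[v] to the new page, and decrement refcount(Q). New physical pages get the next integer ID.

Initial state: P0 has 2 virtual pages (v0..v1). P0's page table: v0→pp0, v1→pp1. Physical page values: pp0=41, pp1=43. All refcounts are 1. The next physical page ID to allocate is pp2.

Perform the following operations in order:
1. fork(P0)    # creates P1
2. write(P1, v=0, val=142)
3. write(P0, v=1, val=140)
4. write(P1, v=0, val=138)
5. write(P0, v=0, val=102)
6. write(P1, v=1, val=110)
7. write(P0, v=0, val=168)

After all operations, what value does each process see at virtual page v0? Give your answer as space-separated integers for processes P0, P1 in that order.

Op 1: fork(P0) -> P1. 2 ppages; refcounts: pp0:2 pp1:2
Op 2: write(P1, v0, 142). refcount(pp0)=2>1 -> COPY to pp2. 3 ppages; refcounts: pp0:1 pp1:2 pp2:1
Op 3: write(P0, v1, 140). refcount(pp1)=2>1 -> COPY to pp3. 4 ppages; refcounts: pp0:1 pp1:1 pp2:1 pp3:1
Op 4: write(P1, v0, 138). refcount(pp2)=1 -> write in place. 4 ppages; refcounts: pp0:1 pp1:1 pp2:1 pp3:1
Op 5: write(P0, v0, 102). refcount(pp0)=1 -> write in place. 4 ppages; refcounts: pp0:1 pp1:1 pp2:1 pp3:1
Op 6: write(P1, v1, 110). refcount(pp1)=1 -> write in place. 4 ppages; refcounts: pp0:1 pp1:1 pp2:1 pp3:1
Op 7: write(P0, v0, 168). refcount(pp0)=1 -> write in place. 4 ppages; refcounts: pp0:1 pp1:1 pp2:1 pp3:1
P0: v0 -> pp0 = 168
P1: v0 -> pp2 = 138

Answer: 168 138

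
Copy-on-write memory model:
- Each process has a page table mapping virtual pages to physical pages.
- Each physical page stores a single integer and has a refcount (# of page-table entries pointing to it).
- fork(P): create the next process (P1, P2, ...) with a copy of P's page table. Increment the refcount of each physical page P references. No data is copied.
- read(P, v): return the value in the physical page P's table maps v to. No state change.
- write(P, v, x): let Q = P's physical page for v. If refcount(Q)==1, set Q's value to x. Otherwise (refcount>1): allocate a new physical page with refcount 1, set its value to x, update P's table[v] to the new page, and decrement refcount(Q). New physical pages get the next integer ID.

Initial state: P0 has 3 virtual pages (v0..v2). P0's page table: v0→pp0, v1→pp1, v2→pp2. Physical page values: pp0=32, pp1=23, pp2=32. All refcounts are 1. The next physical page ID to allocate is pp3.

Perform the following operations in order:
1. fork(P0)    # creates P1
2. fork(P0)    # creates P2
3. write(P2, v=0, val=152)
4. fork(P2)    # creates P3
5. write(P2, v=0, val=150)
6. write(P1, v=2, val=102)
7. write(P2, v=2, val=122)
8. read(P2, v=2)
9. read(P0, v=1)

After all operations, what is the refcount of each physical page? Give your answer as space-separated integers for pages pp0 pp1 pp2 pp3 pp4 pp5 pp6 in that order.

Op 1: fork(P0) -> P1. 3 ppages; refcounts: pp0:2 pp1:2 pp2:2
Op 2: fork(P0) -> P2. 3 ppages; refcounts: pp0:3 pp1:3 pp2:3
Op 3: write(P2, v0, 152). refcount(pp0)=3>1 -> COPY to pp3. 4 ppages; refcounts: pp0:2 pp1:3 pp2:3 pp3:1
Op 4: fork(P2) -> P3. 4 ppages; refcounts: pp0:2 pp1:4 pp2:4 pp3:2
Op 5: write(P2, v0, 150). refcount(pp3)=2>1 -> COPY to pp4. 5 ppages; refcounts: pp0:2 pp1:4 pp2:4 pp3:1 pp4:1
Op 6: write(P1, v2, 102). refcount(pp2)=4>1 -> COPY to pp5. 6 ppages; refcounts: pp0:2 pp1:4 pp2:3 pp3:1 pp4:1 pp5:1
Op 7: write(P2, v2, 122). refcount(pp2)=3>1 -> COPY to pp6. 7 ppages; refcounts: pp0:2 pp1:4 pp2:2 pp3:1 pp4:1 pp5:1 pp6:1
Op 8: read(P2, v2) -> 122. No state change.
Op 9: read(P0, v1) -> 23. No state change.

Answer: 2 4 2 1 1 1 1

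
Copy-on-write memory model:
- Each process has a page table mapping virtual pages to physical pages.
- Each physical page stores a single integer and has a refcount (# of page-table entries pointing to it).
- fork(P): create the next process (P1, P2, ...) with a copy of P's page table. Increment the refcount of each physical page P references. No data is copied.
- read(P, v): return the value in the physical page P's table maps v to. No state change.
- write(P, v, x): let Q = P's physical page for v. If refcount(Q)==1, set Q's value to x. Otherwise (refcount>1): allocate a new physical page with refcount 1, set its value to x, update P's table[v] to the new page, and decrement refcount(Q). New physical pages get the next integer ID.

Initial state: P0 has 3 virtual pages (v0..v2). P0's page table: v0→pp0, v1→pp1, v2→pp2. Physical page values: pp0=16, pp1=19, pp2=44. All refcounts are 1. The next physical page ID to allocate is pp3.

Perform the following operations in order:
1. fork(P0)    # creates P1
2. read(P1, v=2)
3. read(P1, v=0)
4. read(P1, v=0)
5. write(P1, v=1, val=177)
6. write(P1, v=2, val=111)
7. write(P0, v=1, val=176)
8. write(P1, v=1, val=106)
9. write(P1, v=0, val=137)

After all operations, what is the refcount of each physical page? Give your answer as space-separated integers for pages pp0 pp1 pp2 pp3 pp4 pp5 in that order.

Answer: 1 1 1 1 1 1

Derivation:
Op 1: fork(P0) -> P1. 3 ppages; refcounts: pp0:2 pp1:2 pp2:2
Op 2: read(P1, v2) -> 44. No state change.
Op 3: read(P1, v0) -> 16. No state change.
Op 4: read(P1, v0) -> 16. No state change.
Op 5: write(P1, v1, 177). refcount(pp1)=2>1 -> COPY to pp3. 4 ppages; refcounts: pp0:2 pp1:1 pp2:2 pp3:1
Op 6: write(P1, v2, 111). refcount(pp2)=2>1 -> COPY to pp4. 5 ppages; refcounts: pp0:2 pp1:1 pp2:1 pp3:1 pp4:1
Op 7: write(P0, v1, 176). refcount(pp1)=1 -> write in place. 5 ppages; refcounts: pp0:2 pp1:1 pp2:1 pp3:1 pp4:1
Op 8: write(P1, v1, 106). refcount(pp3)=1 -> write in place. 5 ppages; refcounts: pp0:2 pp1:1 pp2:1 pp3:1 pp4:1
Op 9: write(P1, v0, 137). refcount(pp0)=2>1 -> COPY to pp5. 6 ppages; refcounts: pp0:1 pp1:1 pp2:1 pp3:1 pp4:1 pp5:1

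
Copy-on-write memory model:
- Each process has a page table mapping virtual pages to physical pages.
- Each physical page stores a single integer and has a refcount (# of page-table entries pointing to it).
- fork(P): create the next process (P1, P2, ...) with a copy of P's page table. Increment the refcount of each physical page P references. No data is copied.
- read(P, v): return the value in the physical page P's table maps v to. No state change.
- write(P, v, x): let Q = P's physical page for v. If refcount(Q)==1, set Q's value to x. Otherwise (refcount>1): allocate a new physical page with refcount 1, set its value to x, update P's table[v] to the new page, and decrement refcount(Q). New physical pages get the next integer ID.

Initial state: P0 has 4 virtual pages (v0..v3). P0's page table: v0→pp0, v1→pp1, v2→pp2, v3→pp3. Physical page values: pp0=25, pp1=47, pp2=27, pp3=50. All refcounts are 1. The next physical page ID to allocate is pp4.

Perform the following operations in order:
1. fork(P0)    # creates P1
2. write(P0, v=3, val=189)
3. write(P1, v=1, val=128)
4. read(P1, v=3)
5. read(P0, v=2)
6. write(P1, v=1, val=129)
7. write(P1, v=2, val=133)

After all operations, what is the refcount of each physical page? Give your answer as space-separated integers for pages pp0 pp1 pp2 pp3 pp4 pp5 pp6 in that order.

Op 1: fork(P0) -> P1. 4 ppages; refcounts: pp0:2 pp1:2 pp2:2 pp3:2
Op 2: write(P0, v3, 189). refcount(pp3)=2>1 -> COPY to pp4. 5 ppages; refcounts: pp0:2 pp1:2 pp2:2 pp3:1 pp4:1
Op 3: write(P1, v1, 128). refcount(pp1)=2>1 -> COPY to pp5. 6 ppages; refcounts: pp0:2 pp1:1 pp2:2 pp3:1 pp4:1 pp5:1
Op 4: read(P1, v3) -> 50. No state change.
Op 5: read(P0, v2) -> 27. No state change.
Op 6: write(P1, v1, 129). refcount(pp5)=1 -> write in place. 6 ppages; refcounts: pp0:2 pp1:1 pp2:2 pp3:1 pp4:1 pp5:1
Op 7: write(P1, v2, 133). refcount(pp2)=2>1 -> COPY to pp6. 7 ppages; refcounts: pp0:2 pp1:1 pp2:1 pp3:1 pp4:1 pp5:1 pp6:1

Answer: 2 1 1 1 1 1 1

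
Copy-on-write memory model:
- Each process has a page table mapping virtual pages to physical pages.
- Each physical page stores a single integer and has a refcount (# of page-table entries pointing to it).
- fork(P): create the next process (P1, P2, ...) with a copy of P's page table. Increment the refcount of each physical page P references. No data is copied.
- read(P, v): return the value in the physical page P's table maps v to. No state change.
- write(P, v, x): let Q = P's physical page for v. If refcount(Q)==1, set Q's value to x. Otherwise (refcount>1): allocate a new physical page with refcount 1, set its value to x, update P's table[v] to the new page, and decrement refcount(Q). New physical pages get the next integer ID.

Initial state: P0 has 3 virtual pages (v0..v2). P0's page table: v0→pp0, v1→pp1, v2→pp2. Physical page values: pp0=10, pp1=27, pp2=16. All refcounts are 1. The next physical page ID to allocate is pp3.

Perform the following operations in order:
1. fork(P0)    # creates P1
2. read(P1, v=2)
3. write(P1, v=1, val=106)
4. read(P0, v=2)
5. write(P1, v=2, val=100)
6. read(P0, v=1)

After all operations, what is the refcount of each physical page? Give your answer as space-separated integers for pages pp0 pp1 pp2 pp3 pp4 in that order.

Answer: 2 1 1 1 1

Derivation:
Op 1: fork(P0) -> P1. 3 ppages; refcounts: pp0:2 pp1:2 pp2:2
Op 2: read(P1, v2) -> 16. No state change.
Op 3: write(P1, v1, 106). refcount(pp1)=2>1 -> COPY to pp3. 4 ppages; refcounts: pp0:2 pp1:1 pp2:2 pp3:1
Op 4: read(P0, v2) -> 16. No state change.
Op 5: write(P1, v2, 100). refcount(pp2)=2>1 -> COPY to pp4. 5 ppages; refcounts: pp0:2 pp1:1 pp2:1 pp3:1 pp4:1
Op 6: read(P0, v1) -> 27. No state change.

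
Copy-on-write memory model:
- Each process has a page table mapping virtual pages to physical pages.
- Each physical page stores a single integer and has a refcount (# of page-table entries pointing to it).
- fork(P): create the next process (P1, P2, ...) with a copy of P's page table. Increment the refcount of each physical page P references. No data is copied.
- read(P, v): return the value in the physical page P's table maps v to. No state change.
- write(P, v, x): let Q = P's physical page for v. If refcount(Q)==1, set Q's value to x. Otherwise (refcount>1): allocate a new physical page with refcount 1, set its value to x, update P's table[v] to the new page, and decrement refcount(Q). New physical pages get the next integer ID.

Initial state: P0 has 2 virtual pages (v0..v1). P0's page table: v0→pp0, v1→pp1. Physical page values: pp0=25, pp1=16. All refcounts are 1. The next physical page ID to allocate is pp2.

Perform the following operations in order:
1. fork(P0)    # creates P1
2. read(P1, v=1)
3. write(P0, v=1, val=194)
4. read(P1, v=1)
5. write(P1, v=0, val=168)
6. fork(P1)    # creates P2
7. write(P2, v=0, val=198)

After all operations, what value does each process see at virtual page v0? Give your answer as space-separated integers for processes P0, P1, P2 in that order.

Op 1: fork(P0) -> P1. 2 ppages; refcounts: pp0:2 pp1:2
Op 2: read(P1, v1) -> 16. No state change.
Op 3: write(P0, v1, 194). refcount(pp1)=2>1 -> COPY to pp2. 3 ppages; refcounts: pp0:2 pp1:1 pp2:1
Op 4: read(P1, v1) -> 16. No state change.
Op 5: write(P1, v0, 168). refcount(pp0)=2>1 -> COPY to pp3. 4 ppages; refcounts: pp0:1 pp1:1 pp2:1 pp3:1
Op 6: fork(P1) -> P2. 4 ppages; refcounts: pp0:1 pp1:2 pp2:1 pp3:2
Op 7: write(P2, v0, 198). refcount(pp3)=2>1 -> COPY to pp4. 5 ppages; refcounts: pp0:1 pp1:2 pp2:1 pp3:1 pp4:1
P0: v0 -> pp0 = 25
P1: v0 -> pp3 = 168
P2: v0 -> pp4 = 198

Answer: 25 168 198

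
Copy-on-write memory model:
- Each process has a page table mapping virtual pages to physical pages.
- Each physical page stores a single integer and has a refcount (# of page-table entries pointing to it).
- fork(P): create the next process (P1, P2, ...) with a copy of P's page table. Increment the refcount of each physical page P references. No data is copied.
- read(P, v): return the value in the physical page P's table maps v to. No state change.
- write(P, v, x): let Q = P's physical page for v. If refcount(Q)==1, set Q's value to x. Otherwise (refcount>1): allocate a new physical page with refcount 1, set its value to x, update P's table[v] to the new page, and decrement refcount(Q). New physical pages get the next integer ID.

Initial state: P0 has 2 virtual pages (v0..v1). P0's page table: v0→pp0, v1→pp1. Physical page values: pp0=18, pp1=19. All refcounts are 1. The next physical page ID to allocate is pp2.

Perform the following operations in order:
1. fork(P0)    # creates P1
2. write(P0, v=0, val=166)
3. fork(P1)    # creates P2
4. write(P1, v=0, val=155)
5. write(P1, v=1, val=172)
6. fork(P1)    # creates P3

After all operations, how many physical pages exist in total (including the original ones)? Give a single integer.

Op 1: fork(P0) -> P1. 2 ppages; refcounts: pp0:2 pp1:2
Op 2: write(P0, v0, 166). refcount(pp0)=2>1 -> COPY to pp2. 3 ppages; refcounts: pp0:1 pp1:2 pp2:1
Op 3: fork(P1) -> P2. 3 ppages; refcounts: pp0:2 pp1:3 pp2:1
Op 4: write(P1, v0, 155). refcount(pp0)=2>1 -> COPY to pp3. 4 ppages; refcounts: pp0:1 pp1:3 pp2:1 pp3:1
Op 5: write(P1, v1, 172). refcount(pp1)=3>1 -> COPY to pp4. 5 ppages; refcounts: pp0:1 pp1:2 pp2:1 pp3:1 pp4:1
Op 6: fork(P1) -> P3. 5 ppages; refcounts: pp0:1 pp1:2 pp2:1 pp3:2 pp4:2

Answer: 5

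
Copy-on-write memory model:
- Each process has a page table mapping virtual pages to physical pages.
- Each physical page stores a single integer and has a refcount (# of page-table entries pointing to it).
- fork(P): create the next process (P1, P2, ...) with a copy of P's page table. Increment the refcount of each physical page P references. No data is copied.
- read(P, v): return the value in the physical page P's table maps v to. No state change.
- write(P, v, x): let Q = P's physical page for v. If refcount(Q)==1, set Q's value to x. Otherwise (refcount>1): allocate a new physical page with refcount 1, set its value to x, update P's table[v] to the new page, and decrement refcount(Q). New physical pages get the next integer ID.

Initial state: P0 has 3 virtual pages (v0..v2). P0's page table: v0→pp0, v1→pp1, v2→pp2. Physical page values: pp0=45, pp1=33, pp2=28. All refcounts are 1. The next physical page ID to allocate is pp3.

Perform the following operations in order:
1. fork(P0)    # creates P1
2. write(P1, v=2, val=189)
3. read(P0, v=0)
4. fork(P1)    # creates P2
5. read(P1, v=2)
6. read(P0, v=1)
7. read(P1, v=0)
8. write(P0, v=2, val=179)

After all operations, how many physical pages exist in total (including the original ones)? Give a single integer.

Op 1: fork(P0) -> P1. 3 ppages; refcounts: pp0:2 pp1:2 pp2:2
Op 2: write(P1, v2, 189). refcount(pp2)=2>1 -> COPY to pp3. 4 ppages; refcounts: pp0:2 pp1:2 pp2:1 pp3:1
Op 3: read(P0, v0) -> 45. No state change.
Op 4: fork(P1) -> P2. 4 ppages; refcounts: pp0:3 pp1:3 pp2:1 pp3:2
Op 5: read(P1, v2) -> 189. No state change.
Op 6: read(P0, v1) -> 33. No state change.
Op 7: read(P1, v0) -> 45. No state change.
Op 8: write(P0, v2, 179). refcount(pp2)=1 -> write in place. 4 ppages; refcounts: pp0:3 pp1:3 pp2:1 pp3:2

Answer: 4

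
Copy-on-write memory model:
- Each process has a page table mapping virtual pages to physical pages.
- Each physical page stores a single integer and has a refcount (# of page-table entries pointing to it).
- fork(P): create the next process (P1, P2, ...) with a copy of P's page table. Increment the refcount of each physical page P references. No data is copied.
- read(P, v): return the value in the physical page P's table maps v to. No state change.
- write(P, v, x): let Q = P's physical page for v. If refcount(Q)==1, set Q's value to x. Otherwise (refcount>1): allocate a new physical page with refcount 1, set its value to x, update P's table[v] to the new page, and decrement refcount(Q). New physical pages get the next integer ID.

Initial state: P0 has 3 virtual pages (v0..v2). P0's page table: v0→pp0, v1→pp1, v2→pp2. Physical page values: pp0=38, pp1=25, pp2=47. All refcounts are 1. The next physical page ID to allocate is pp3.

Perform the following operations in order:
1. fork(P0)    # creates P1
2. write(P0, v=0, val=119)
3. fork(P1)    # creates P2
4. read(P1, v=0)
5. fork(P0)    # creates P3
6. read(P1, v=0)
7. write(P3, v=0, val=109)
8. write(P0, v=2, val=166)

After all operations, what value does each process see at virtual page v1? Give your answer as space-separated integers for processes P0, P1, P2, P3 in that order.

Op 1: fork(P0) -> P1. 3 ppages; refcounts: pp0:2 pp1:2 pp2:2
Op 2: write(P0, v0, 119). refcount(pp0)=2>1 -> COPY to pp3. 4 ppages; refcounts: pp0:1 pp1:2 pp2:2 pp3:1
Op 3: fork(P1) -> P2. 4 ppages; refcounts: pp0:2 pp1:3 pp2:3 pp3:1
Op 4: read(P1, v0) -> 38. No state change.
Op 5: fork(P0) -> P3. 4 ppages; refcounts: pp0:2 pp1:4 pp2:4 pp3:2
Op 6: read(P1, v0) -> 38. No state change.
Op 7: write(P3, v0, 109). refcount(pp3)=2>1 -> COPY to pp4. 5 ppages; refcounts: pp0:2 pp1:4 pp2:4 pp3:1 pp4:1
Op 8: write(P0, v2, 166). refcount(pp2)=4>1 -> COPY to pp5. 6 ppages; refcounts: pp0:2 pp1:4 pp2:3 pp3:1 pp4:1 pp5:1
P0: v1 -> pp1 = 25
P1: v1 -> pp1 = 25
P2: v1 -> pp1 = 25
P3: v1 -> pp1 = 25

Answer: 25 25 25 25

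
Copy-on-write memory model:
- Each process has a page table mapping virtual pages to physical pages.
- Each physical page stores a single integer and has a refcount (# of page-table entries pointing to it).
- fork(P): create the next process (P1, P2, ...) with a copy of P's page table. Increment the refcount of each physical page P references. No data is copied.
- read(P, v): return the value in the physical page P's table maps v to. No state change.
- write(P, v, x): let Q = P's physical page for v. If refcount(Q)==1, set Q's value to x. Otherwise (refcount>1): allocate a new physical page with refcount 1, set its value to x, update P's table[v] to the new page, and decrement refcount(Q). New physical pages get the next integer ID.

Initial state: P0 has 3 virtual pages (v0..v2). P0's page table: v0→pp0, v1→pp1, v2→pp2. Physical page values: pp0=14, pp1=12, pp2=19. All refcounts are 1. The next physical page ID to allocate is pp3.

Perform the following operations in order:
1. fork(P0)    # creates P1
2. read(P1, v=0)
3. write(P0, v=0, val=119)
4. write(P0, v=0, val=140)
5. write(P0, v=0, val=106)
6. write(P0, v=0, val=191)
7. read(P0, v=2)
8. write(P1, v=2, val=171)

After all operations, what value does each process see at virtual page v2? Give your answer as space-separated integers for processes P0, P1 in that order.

Answer: 19 171

Derivation:
Op 1: fork(P0) -> P1. 3 ppages; refcounts: pp0:2 pp1:2 pp2:2
Op 2: read(P1, v0) -> 14. No state change.
Op 3: write(P0, v0, 119). refcount(pp0)=2>1 -> COPY to pp3. 4 ppages; refcounts: pp0:1 pp1:2 pp2:2 pp3:1
Op 4: write(P0, v0, 140). refcount(pp3)=1 -> write in place. 4 ppages; refcounts: pp0:1 pp1:2 pp2:2 pp3:1
Op 5: write(P0, v0, 106). refcount(pp3)=1 -> write in place. 4 ppages; refcounts: pp0:1 pp1:2 pp2:2 pp3:1
Op 6: write(P0, v0, 191). refcount(pp3)=1 -> write in place. 4 ppages; refcounts: pp0:1 pp1:2 pp2:2 pp3:1
Op 7: read(P0, v2) -> 19. No state change.
Op 8: write(P1, v2, 171). refcount(pp2)=2>1 -> COPY to pp4. 5 ppages; refcounts: pp0:1 pp1:2 pp2:1 pp3:1 pp4:1
P0: v2 -> pp2 = 19
P1: v2 -> pp4 = 171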